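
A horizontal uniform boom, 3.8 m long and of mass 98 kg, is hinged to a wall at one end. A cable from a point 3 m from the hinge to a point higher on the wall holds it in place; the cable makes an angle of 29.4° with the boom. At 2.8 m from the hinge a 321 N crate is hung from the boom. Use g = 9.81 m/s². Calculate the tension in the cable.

Take torques about the hinge: T sin 29.4° · 3 = 98×9.81×1.9 + 321×2.8 = 2725.4 N·m.
So T = 2725.4 / (0.4909 × 3) = 1850.6 N.

T ≈ 1850 N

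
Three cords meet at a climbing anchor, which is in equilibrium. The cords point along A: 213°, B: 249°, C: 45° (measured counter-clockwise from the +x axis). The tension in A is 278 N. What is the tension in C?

T_C ≈ 402 N

Resolve: ΣF_x = 278 cos 213° + T_B cos 249° + T_C cos 45° = 0.
        ΣF_y = 278 sin 213° + T_B sin 249° + T_C sin 45° = 0.
The known terms sum to (-233.2, -151.4) N, so -0.3584 T_B + 0.7071 T_C = 233.2 and -0.9336 T_B + 0.7071 T_C = 151.4.
Solving simultaneously: T_B = 142.1 N, T_C = 401.7 N.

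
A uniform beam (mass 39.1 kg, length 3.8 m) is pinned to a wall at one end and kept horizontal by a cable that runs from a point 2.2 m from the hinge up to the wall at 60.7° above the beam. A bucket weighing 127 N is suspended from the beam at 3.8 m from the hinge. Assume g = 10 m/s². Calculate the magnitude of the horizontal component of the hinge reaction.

H_x ≈ 313 N

Take torques about the hinge: T sin 60.7° · 2.2 = 39.1×10×1.9 + 127×3.8 = 1225.5 N·m.
So T = 1225.5 / (0.8721 × 2.2) = 638.76 N.
ΣF_x = 0: H_x = T cos 60.7° = 312.6 N.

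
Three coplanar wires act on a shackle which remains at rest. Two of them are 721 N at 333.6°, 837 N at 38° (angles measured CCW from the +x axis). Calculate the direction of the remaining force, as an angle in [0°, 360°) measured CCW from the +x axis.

θ ≈ 188°

Sum the known components: ΣF_x = 1305 N, ΣF_y = 194.7 N.
For equilibrium the remaining force must supply (−ΣF_x, −ΣF_y) = (-1305, -194.7) N.
Magnitude = √((-1305)² + (-194.7)²) = 1320 N; direction = atan2(-194.7, -1305) = 188.5°.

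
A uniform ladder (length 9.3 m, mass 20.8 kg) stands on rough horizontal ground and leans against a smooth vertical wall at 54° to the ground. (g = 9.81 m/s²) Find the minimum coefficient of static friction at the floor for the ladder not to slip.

μ_min ≈ 0.363

ΣF_y = 0: N_floor = 20.8×9.81 = 204.05 N.
Torques about the foot: N_wall · 9.3 sin 54° = 20.8×9.81×4.65 cos 54° → N_wall = 74.125 N.
ΣF_x = 0: f_floor = N_wall = 74.125 N.
μ_min = f_floor / N_floor = 74.125 / 204.05 = 0.3633.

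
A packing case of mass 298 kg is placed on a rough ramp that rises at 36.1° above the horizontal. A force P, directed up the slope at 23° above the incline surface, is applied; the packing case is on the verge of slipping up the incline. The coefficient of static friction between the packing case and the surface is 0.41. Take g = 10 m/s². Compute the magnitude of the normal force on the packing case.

On the verge of sliding up the incline, friction equals μN and acts down the slope.
Perpendicular: N + P sin 23° = W cos 36.1° = 2408 N.
Along incline: P cos 23° = W sin 36.1° + μN  with W sin 36.1° = 1756 N.
Solving the pair for P and N: P = 2538 N, N = 1416 N (and f = μN = 580.6 N).

N ≈ 1420 N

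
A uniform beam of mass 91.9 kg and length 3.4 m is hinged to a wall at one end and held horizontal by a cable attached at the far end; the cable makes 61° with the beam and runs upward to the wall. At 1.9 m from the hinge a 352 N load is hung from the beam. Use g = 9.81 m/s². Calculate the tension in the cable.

T ≈ 740 N

Take torques about the hinge: T sin 61° · 3.4 = 91.9×9.81×1.7 + 352×1.9 = 2201.4 N·m.
So T = 2201.4 / (0.8746 × 3.4) = 740.29 N.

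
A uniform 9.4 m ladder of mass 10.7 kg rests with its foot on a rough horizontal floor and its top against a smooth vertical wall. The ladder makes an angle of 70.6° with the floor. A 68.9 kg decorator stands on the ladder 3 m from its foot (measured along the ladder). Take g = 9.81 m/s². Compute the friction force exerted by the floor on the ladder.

f ≈ 94.4 N

Torques about the foot: N_wall · 9.4 sin 70.6° = 10.7×9.81×4.7 cos 70.6° + 68.9×9.81×3 cos 70.6° → N_wall = 94.448 N.
ΣF_x = 0: f_floor = N_wall = 94.448 N.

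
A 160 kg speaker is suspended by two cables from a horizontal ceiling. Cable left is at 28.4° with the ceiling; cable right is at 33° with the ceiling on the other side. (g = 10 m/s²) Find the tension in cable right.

Weight W = 160 × 10 = 1600 N acts straight down.
Horizontal: T_left cos 28.4° = T_right cos 33°  →  T_left = 0.9534 T_right.
Vertical: T_left sin 28.4° + T_right sin 33° = 1600.
Substituting the horizontal relation into the vertical equation gives 0.9981 T_right = 1600, so T_right = 1603 N.

T_right ≈ 1600 N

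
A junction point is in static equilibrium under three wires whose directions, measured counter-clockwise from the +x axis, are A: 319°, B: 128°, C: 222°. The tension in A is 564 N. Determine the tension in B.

T_B ≈ 561 N

Resolve: ΣF_x = 564 cos 319° + T_B cos 128° + T_C cos 222° = 0.
        ΣF_y = 564 sin 319° + T_B sin 128° + T_C sin 222° = 0.
The known terms sum to (425.7, -370) N, so -0.6157 T_B − 0.7431 T_C = -425.7 and 0.7880 T_B − 0.6691 T_C = 370.
Solving simultaneously: T_B = 561.2 N, T_C = 107.9 N.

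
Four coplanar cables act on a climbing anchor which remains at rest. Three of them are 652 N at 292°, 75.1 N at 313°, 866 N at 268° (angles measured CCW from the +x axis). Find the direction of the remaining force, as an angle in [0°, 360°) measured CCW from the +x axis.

Sum the known components: ΣF_x = 265.2 N, ΣF_y = -1525 N.
For equilibrium the remaining force must supply (−ΣF_x, −ΣF_y) = (-265.2, 1525) N.
Magnitude = √((-265.2)² + (1525)²) = 1548 N; direction = atan2(1525, -265.2) = 99.9°.

θ ≈ 99.9°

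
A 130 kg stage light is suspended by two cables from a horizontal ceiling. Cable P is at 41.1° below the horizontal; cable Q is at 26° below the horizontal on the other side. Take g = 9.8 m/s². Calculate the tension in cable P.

Weight W = 130 × 9.8 = 1274 N acts straight down.
Horizontal: T_P cos 41.1° = T_Q cos 26°  →  T_Q = 0.8384 T_P.
Vertical: T_P sin 41.1° + T_Q sin 26° = 1274.
Substituting the horizontal relation into the vertical equation gives 1.025 T_P = 1274, so T_P = 1243 N.

T_P ≈ 1240 N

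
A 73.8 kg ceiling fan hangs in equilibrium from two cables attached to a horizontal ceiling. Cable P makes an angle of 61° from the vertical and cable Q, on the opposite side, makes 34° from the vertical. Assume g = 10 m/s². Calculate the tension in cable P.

Angles from the horizontal: cable P is 90° − 61° = 29°, cable Q is 90° − 34° = 56°.
Weight W = 73.8 × 10 = 738 N acts straight down.
Horizontal: T_P cos 29° = T_Q cos 56°  →  T_Q = 1.564 T_P.
Vertical: T_P sin 29° + T_Q sin 56° = 738.
Substituting the horizontal relation into the vertical equation gives 1.781 T_P = 738, so T_P = 414.3 N.

T_P ≈ 414 N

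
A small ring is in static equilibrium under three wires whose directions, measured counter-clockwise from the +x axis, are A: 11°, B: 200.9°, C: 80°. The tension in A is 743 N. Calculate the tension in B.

Resolve: ΣF_x = 743 cos 11° + T_B cos 200.9° + T_C cos 80° = 0.
        ΣF_y = 743 sin 11° + T_B sin 200.9° + T_C sin 80° = 0.
The known terms sum to (729.3, 141.8) N, so -0.9342 T_B + 0.1736 T_C = -729.3 and -0.3567 T_B + 0.9848 T_C = -141.8.
Solving simultaneously: T_B = 808.4 N, T_C = 148.9 N.

T_B ≈ 808 N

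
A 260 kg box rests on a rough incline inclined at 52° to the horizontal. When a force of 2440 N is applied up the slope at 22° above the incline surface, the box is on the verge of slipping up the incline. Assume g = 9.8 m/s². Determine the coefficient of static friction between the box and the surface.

On the verge of sliding up the incline, friction is at its maximum μN and acts down the slope.
Perpendicular to incline: N = W cos 52° − P sin 22° = 1569 − 914 = 654.7 N.
Along incline: P cos 22° − μN = W sin 52° → μ = −(W sin 52° − P cos 22°) / N = 0.3887.

μ ≈ 0.389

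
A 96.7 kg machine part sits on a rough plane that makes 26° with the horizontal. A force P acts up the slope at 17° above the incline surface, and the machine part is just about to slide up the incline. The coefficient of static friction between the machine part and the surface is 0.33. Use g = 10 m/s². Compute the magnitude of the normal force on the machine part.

On the verge of sliding up the incline, friction equals μN and acts down the slope.
Perpendicular: N + P sin 17° = W cos 26° = 869.1 N.
Along incline: P cos 17° = W sin 26° + μN  with W sin 26° = 423.9 N.
Solving the pair for P and N: P = 675.1 N, N = 671.8 N (and f = μN = 221.7 N).

N ≈ 672 N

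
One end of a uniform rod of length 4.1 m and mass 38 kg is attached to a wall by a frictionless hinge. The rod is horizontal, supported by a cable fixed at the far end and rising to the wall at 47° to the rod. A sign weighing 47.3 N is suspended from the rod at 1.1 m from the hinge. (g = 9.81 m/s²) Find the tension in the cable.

T ≈ 272 N

Take torques about the hinge: T sin 47° · 4.1 = 38×9.81×2.05 + 47.3×1.1 = 816.23 N·m.
So T = 816.23 / (0.7314 × 4.1) = 272.21 N.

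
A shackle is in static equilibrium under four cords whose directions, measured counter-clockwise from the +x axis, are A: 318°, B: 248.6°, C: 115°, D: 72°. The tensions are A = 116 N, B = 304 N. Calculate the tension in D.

T_D ≈ 256 N

Resolve: ΣF_x = 116 cos 318° + 304 cos 248.6° + T_C cos 115° + T_D cos 72° = 0.
        ΣF_y = 116 sin 318° + 304 sin 248.6° + T_C sin 115° + T_D sin 72° = 0.
The known terms sum to (-24.72, -360.7) N, so -0.4226 T_C + 0.3090 T_D = 24.72 and 0.9063 T_C + 0.9511 T_D = 360.7.
Solving simultaneously: T_C = 128.9 N, T_D = 256.3 N.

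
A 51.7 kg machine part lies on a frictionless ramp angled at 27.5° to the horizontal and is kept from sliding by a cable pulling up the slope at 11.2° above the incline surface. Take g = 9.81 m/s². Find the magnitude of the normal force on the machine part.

Take axes along and perpendicular to the incline. Weight components: W sin 27.5° = 234.2 N down-slope, W cos 27.5° = 449.9 N into the surface.
Along incline: T cos 11.2° = W sin 27.5° → T = 238.7 N.
Perpendicular: N = W cos 27.5° − T sin 11.2° = 403.5 N.

N ≈ 404 N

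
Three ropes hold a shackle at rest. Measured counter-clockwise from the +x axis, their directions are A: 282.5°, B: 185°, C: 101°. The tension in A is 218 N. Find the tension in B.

T_B ≈ 5.74 N

Resolve: ΣF_x = 218 cos 282.5° + T_B cos 185° + T_C cos 101° = 0.
        ΣF_y = 218 sin 282.5° + T_B sin 185° + T_C sin 101° = 0.
The known terms sum to (47.18, -212.8) N, so -0.9962 T_B − 0.1908 T_C = -47.18 and -0.0872 T_B + 0.9816 T_C = 212.8.
Solving simultaneously: T_B = 5.738 N, T_C = 217.3 N.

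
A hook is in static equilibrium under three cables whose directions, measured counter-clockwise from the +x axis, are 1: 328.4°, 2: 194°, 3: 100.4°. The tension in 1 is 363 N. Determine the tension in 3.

Resolve: ΣF_x = 363 cos 328.4° + T_2 cos 194° + T_3 cos 100.4° = 0.
        ΣF_y = 363 sin 328.4° + T_2 sin 194° + T_3 sin 100.4° = 0.
The known terms sum to (309.2, -190.2) N, so -0.9703 T_2 − 0.1805 T_3 = -309.2 and -0.2419 T_2 + 0.9836 T_3 = 190.2.
Solving simultaneously: T_2 = 270.3 N, T_3 = 259.9 N.

T_3 ≈ 260 N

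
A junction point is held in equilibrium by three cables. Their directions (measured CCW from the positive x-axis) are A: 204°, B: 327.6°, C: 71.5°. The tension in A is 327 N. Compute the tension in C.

Resolve: ΣF_x = 327 cos 204° + T_B cos 327.6° + T_C cos 71.5° = 0.
        ΣF_y = 327 sin 204° + T_B sin 327.6° + T_C sin 71.5° = 0.
The known terms sum to (-298.7, -133) N, so 0.8443 T_B + 0.3173 T_C = 298.7 and -0.5358 T_B + 0.9483 T_C = 133.
Solving simultaneously: T_B = 248.4 N, T_C = 280.6 N.

T_C ≈ 281 N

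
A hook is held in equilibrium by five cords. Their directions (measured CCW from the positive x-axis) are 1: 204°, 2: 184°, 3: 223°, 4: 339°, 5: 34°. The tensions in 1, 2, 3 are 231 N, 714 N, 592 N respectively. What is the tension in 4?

T_4 ≈ 372 N

Resolve: ΣF_x = 231 cos 204° + 714 cos 184° + 592 cos 223° + T_4 cos 339° + T_5 cos 34° = 0.
        ΣF_y = 231 sin 204° + 714 sin 184° + 592 sin 223° + T_4 sin 339° + T_5 sin 34° = 0.
The known terms sum to (-1356, -547.5) N, so 0.9336 T_4 + 0.8290 T_5 = 1356 and -0.3584 T_4 + 0.5592 T_5 = 547.5.
Solving simultaneously: T_4 = 371.7 N, T_5 = 1217 N.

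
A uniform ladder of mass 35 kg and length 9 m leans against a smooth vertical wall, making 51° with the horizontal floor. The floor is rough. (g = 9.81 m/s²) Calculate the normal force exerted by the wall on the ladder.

N_wall ≈ 139 N

Torques about the foot: N_wall · 9 sin 51° = 35×9.81×4.5 cos 51° → N_wall = 139.02 N.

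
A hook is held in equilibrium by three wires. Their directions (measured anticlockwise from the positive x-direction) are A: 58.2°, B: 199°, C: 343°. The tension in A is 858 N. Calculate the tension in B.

T_B ≈ 1410 N

Resolve: ΣF_x = 858 cos 58.2° + T_B cos 199° + T_C cos 343° = 0.
        ΣF_y = 858 sin 58.2° + T_B sin 199° + T_C sin 343° = 0.
The known terms sum to (452.1, 729.2) N, so -0.9455 T_B + 0.9563 T_C = -452.1 and -0.3256 T_B − 0.2924 T_C = -729.2.
Solving simultaneously: T_B = 1411 N, T_C = 922.6 N.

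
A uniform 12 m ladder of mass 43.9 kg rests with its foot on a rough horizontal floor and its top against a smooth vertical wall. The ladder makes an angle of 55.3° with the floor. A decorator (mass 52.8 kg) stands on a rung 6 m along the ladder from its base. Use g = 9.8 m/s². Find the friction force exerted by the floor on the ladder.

Torques about the foot: N_wall · 12 sin 55.3° = 43.9×9.8×6 cos 55.3° + 52.8×9.8×6 cos 55.3° → N_wall = 328.1 N.
ΣF_x = 0: f_floor = N_wall = 328.1 N.

f ≈ 328 N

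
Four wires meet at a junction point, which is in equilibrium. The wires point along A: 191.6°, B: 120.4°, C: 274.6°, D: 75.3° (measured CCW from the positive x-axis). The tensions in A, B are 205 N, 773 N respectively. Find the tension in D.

Resolve: ΣF_x = 205 cos 191.6° + 773 cos 120.4° + T_C cos 274.6° + T_D cos 75.3° = 0.
        ΣF_y = 205 sin 191.6° + 773 sin 120.4° + T_C sin 274.6° + T_D sin 75.3° = 0.
The known terms sum to (-592, 625.5) N, so 0.0802 T_C + 0.2538 T_D = 592 and -0.9968 T_C + 0.9673 T_D = -625.5.
Solving simultaneously: T_C = 2213 N, T_D = 1634 N.

T_D ≈ 1630 N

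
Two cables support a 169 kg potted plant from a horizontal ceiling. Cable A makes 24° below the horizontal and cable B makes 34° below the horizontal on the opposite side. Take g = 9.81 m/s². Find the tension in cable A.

T_A ≈ 1620 N

Weight W = 169 × 9.81 = 1658 N acts straight down.
Horizontal: T_A cos 24° = T_B cos 34°  →  T_B = 1.102 T_A.
Vertical: T_A sin 24° + T_B sin 34° = 1658.
Substituting the horizontal relation into the vertical equation gives 1.023 T_A = 1658, so T_A = 1621 N.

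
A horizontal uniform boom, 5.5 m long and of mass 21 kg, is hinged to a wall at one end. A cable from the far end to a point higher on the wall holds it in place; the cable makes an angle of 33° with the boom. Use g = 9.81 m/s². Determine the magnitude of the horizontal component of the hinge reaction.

H_x ≈ 159 N

Take torques about the hinge: T sin 33° · 5.5 = 21×9.81×2.75 = 566.53 N·m.
So T = 566.53 / (0.5446 × 5.5) = 189.13 N.
ΣF_x = 0: H_x = T cos 33° = 158.61 N.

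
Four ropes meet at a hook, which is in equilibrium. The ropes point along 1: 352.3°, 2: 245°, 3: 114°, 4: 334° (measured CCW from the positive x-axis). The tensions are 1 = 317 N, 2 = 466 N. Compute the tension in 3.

T_3 ≈ 570 N

Resolve: ΣF_x = 317 cos 352.3° + 466 cos 245° + T_3 cos 114° + T_4 cos 334° = 0.
        ΣF_y = 317 sin 352.3° + 466 sin 245° + T_3 sin 114° + T_4 sin 334° = 0.
The known terms sum to (117.2, -464.8) N, so -0.4067 T_3 + 0.8988 T_4 = -117.2 and 0.9135 T_3 − 0.4384 T_4 = 464.8.
Solving simultaneously: T_3 = 570 N, T_4 = 127.5 N.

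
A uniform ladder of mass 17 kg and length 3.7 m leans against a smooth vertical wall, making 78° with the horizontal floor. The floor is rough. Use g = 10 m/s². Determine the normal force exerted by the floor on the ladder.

ΣF_y = 0: N_floor = 17×10 = 170 N.

N_floor ≈ 170 N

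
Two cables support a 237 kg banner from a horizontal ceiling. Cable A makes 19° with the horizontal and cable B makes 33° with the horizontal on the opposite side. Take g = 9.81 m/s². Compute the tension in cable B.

T_B ≈ 2790 N

Weight W = 237 × 9.81 = 2325 N acts straight down.
Horizontal: T_A cos 19° = T_B cos 33°  →  T_A = 0.887 T_B.
Vertical: T_A sin 19° + T_B sin 33° = 2325.
Substituting the horizontal relation into the vertical equation gives 0.8334 T_B = 2325, so T_B = 2790 N.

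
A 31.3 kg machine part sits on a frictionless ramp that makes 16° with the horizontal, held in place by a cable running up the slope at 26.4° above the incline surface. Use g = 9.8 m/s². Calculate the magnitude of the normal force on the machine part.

N ≈ 253 N

Take axes along and perpendicular to the incline. Weight components: W sin 16° = 84.55 N down-slope, W cos 16° = 294.9 N into the surface.
Along incline: T cos 26.4° = W sin 16° → T = 94.39 N.
Perpendicular: N = W cos 16° − T sin 26.4° = 252.9 N.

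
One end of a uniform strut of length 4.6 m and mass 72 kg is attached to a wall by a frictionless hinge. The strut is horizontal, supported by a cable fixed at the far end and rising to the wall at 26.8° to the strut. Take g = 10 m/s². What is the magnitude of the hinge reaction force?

Take torques about the hinge: T sin 26.8° · 4.6 = 72×10×2.3 = 1656 N·m.
So T = 1656 / (0.4509 × 4.6) = 798.44 N.
ΣF_x = 0: H_x = T cos 26.8° = 712.68 N.
ΣF_y = 0: H_y = (72×10) − T sin 26.8° = 720 − 360 = 360 N.
|H| = √(H_x² + H_y²) = √((712.68)² + (360)²) = 798.44 N.

|H| ≈ 798 N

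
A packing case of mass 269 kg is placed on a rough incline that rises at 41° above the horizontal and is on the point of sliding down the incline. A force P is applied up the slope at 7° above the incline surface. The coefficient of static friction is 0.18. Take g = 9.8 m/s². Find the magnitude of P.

P ≈ 1410 N

On the verge of sliding down the incline, friction equals μN and acts up the slope.
Perpendicular: N + P sin 7° = W cos 41° = 1990 N.
Along incline: P cos 7° + μN = W sin 41° with W sin 41° = 1730 N.
Solving the pair for P and N: P = 1413 N, N = 1817 N (and f = μN = 327.1 N).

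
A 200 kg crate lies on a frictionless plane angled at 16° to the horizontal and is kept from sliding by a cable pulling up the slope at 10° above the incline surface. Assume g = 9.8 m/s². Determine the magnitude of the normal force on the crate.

Take axes along and perpendicular to the incline. Weight components: W sin 16° = 540.2 N down-slope, W cos 16° = 1884 N into the surface.
Along incline: T cos 10° = W sin 16° → T = 548.6 N.
Perpendicular: N = W cos 16° − T sin 10° = 1789 N.

N ≈ 1790 N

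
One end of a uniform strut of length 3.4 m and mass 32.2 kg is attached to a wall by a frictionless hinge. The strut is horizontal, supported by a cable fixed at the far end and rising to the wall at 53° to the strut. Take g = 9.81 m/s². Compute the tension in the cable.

T ≈ 198 N

Take torques about the hinge: T sin 53° · 3.4 = 32.2×9.81×1.7 = 537 N·m.
So T = 537 / (0.7986 × 3.4) = 197.76 N.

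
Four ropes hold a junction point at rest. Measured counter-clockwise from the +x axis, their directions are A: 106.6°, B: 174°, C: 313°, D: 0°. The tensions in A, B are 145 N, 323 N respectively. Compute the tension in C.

T_C ≈ 236 N

Resolve: ΣF_x = 145 cos 106.6° + 323 cos 174° + T_C cos 313° + T_D cos 0° = 0.
        ΣF_y = 145 sin 106.6° + 323 sin 174° + T_C sin 313° + T_D sin 0° = 0.
The known terms sum to (-362.7, 172.7) N, so 0.6820 T_C + 1.0000 T_D = 362.7 and -0.7314 T_C + 0.0000 T_D = -172.7.
Solving simultaneously: T_C = 236.2 N, T_D = 201.6 N.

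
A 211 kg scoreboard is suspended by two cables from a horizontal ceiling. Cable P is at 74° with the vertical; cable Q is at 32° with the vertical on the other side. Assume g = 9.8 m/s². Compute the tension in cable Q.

Angles from the horizontal: cable P is 90° − 74° = 16°, cable Q is 90° − 32° = 58°.
Weight W = 211 × 9.8 = 2068 N acts straight down.
Horizontal: T_P cos 16° = T_Q cos 58°  →  T_P = 0.5513 T_Q.
Vertical: T_P sin 16° + T_Q sin 58° = 2068.
Substituting the horizontal relation into the vertical equation gives 1 T_Q = 2068, so T_Q = 2068 N.

T_Q ≈ 2070 N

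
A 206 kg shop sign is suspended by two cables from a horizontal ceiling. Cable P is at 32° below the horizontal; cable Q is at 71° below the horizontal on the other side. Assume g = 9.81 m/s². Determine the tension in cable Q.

Weight W = 206 × 9.81 = 2021 N acts straight down.
Horizontal: T_P cos 32° = T_Q cos 71°  →  T_P = 0.3839 T_Q.
Vertical: T_P sin 32° + T_Q sin 71° = 2021.
Substituting the horizontal relation into the vertical equation gives 1.149 T_Q = 2021, so T_Q = 1759 N.

T_Q ≈ 1760 N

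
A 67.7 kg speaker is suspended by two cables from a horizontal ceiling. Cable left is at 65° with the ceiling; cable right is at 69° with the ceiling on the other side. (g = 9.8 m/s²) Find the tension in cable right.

T_right ≈ 390 N

Weight W = 67.7 × 9.8 = 663.5 N acts straight down.
Horizontal: T_left cos 65° = T_right cos 69°  →  T_left = 0.848 T_right.
Vertical: T_left sin 65° + T_right sin 69° = 663.5.
Substituting the horizontal relation into the vertical equation gives 1.702 T_right = 663.5, so T_right = 389.8 N.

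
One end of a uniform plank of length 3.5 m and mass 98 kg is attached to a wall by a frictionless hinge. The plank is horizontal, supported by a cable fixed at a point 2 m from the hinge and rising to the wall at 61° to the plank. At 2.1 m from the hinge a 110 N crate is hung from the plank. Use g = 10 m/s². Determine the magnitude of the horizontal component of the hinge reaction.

Take torques about the hinge: T sin 61° · 2 = 98×10×1.75 + 110×2.1 = 1946 N·m.
So T = 1946 / (0.8746 × 2) = 1112.5 N.
ΣF_x = 0: H_x = T cos 61° = 539.34 N.

H_x ≈ 539 N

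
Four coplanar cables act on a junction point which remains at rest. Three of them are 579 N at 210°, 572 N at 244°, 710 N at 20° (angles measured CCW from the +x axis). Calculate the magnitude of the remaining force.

Sum the known components: ΣF_x = -85 N, ΣF_y = -560.8 N.
For equilibrium the remaining force must supply (−ΣF_x, −ΣF_y) = (85, 560.8) N.
Magnitude = √((85)² + (560.8)²) = 567.2 N; direction = atan2(560.8, 85) = 81.4°.

F ≈ 567 N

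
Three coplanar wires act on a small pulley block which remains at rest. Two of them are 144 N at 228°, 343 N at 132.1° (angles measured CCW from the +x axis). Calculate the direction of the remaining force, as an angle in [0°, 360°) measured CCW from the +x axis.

Sum the known components: ΣF_x = -326.3 N, ΣF_y = 147.5 N.
For equilibrium the remaining force must supply (−ΣF_x, −ΣF_y) = (326.3, -147.5) N.
Magnitude = √((326.3)² + (-147.5)²) = 358.1 N; direction = atan2(-147.5, 326.3) = 335.7°.

θ ≈ 336°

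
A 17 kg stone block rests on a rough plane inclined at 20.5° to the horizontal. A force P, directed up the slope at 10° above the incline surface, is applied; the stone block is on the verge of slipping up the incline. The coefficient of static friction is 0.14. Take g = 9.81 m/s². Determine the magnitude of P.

On the verge of sliding up the incline, friction equals μN and acts down the slope.
Perpendicular: N + P sin 10° = W cos 20.5° = 156.2 N.
Along incline: P cos 10° = W sin 20.5° + μN  with W sin 20.5° = 58.4 N.
Solving the pair for P and N: P = 79.55 N, N = 142.4 N (and f = μN = 19.94 N).

P ≈ 79.5 N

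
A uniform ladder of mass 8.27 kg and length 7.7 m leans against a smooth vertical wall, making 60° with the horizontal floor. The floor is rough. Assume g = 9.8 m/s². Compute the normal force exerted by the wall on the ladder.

Torques about the foot: N_wall · 7.7 sin 60° = 8.27×9.8×3.85 cos 60° → N_wall = 23.396 N.

N_wall ≈ 23.4 N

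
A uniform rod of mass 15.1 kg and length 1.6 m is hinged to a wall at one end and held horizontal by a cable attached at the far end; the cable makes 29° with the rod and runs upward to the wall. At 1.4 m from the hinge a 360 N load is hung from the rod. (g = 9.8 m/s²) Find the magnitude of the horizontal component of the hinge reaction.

Take torques about the hinge: T sin 29° · 1.6 = 15.1×9.8×0.8 + 360×1.4 = 622.38 N·m.
So T = 622.38 / (0.4848 × 1.6) = 802.36 N.
ΣF_x = 0: H_x = T cos 29° = 701.76 N.

H_x ≈ 702 N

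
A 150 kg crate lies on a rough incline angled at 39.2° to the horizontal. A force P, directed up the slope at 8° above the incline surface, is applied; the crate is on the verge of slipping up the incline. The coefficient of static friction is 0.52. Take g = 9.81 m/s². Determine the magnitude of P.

P ≈ 1430 N

On the verge of sliding up the incline, friction equals μN and acts down the slope.
Perpendicular: N + P sin 8° = W cos 39.2° = 1140 N.
Along incline: P cos 8° = W sin 39.2° + μN  with W sin 39.2° = 930 N.
Solving the pair for P and N: P = 1433 N, N = 940.9 N (and f = μN = 489.2 N).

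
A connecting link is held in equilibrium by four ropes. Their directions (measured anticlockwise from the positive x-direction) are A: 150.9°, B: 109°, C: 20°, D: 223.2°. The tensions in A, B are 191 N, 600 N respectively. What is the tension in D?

Resolve: ΣF_x = 191 cos 150.9° + 600 cos 109° + T_C cos 20° + T_D cos 223.2° = 0.
        ΣF_y = 191 sin 150.9° + 600 sin 109° + T_C sin 20° + T_D sin 223.2° = 0.
The known terms sum to (-362.2, 660.2) N, so 0.9397 T_C − 0.7290 T_D = 362.2 and 0.3420 T_C − 0.6845 T_D = -660.2.
Solving simultaneously: T_C = 1851 N, T_D = 1889 N.

T_D ≈ 1890 N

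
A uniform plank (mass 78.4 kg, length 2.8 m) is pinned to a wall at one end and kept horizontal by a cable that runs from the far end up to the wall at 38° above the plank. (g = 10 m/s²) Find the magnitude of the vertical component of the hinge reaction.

|H_y| ≈ 392 N

Take torques about the hinge: T sin 38° · 2.8 = 78.4×10×1.4 = 1097.6 N·m.
So T = 1097.6 / (0.6157 × 2.8) = 636.71 N.
ΣF_y = 0: H_y = (78.4×10) − T sin 38° = 784 − 392 = 392 N.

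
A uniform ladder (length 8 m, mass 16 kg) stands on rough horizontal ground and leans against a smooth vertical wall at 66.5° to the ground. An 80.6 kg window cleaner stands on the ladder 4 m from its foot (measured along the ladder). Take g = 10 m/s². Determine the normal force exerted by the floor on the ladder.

N_floor ≈ 966 N

ΣF_y = 0: N_floor = 16×10 + 80.6×10 = 966 N.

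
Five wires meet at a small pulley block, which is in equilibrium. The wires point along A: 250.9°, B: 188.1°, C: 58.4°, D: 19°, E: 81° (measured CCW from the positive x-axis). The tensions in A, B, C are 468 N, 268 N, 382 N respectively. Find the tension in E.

Resolve: ΣF_x = 468 cos 250.9° + 268 cos 188.1° + 382 cos 58.4° + T_D cos 19° + T_E cos 81° = 0.
        ΣF_y = 468 sin 250.9° + 268 sin 188.1° + 382 sin 58.4° + T_D sin 19° + T_E sin 81° = 0.
The known terms sum to (-218.3, -154.6) N, so 0.9455 T_D + 0.1564 T_E = 218.3 and 0.3256 T_D + 0.9877 T_E = 154.6.
Solving simultaneously: T_D = 216.8 N, T_E = 85.10 N.

T_E ≈ 85.1 N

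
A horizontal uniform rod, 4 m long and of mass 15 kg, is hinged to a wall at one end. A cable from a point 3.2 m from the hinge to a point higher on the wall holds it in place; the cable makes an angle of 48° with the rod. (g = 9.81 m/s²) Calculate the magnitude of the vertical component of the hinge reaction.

Take torques about the hinge: T sin 48° · 3.2 = 15×9.81×2 = 294.3 N·m.
So T = 294.3 / (0.7431 × 3.2) = 123.76 N.
ΣF_y = 0: H_y = (15×9.81) − T sin 48° = 147.15 − 91.969 = 55.181 N.

|H_y| ≈ 55.2 N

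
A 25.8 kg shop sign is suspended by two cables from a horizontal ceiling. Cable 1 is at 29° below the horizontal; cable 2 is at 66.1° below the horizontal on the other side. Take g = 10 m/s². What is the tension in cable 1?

Weight W = 25.8 × 10 = 258 N acts straight down.
Horizontal: T_1 cos 29° = T_2 cos 66.1°  →  T_2 = 2.159 T_1.
Vertical: T_1 sin 29° + T_2 sin 66.1° = 258.
Substituting the horizontal relation into the vertical equation gives 2.459 T_1 = 258, so T_1 = 104.9 N.

T_1 ≈ 105 N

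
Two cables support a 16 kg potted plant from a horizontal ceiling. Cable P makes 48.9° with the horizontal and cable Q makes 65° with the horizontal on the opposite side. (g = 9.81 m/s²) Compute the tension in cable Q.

Weight W = 16 × 9.81 = 157 N acts straight down.
Horizontal: T_P cos 48.9° = T_Q cos 65°  →  T_P = 0.6429 T_Q.
Vertical: T_P sin 48.9° + T_Q sin 65° = 157.
Substituting the horizontal relation into the vertical equation gives 1.391 T_Q = 157, so T_Q = 112.9 N.

T_Q ≈ 113 N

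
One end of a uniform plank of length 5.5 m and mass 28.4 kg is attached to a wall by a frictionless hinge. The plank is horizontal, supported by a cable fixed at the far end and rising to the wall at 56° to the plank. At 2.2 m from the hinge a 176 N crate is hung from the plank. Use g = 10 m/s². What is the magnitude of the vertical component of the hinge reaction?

Take torques about the hinge: T sin 56° · 5.5 = 28.4×10×2.75 + 176×2.2 = 1168.2 N·m.
So T = 1168.2 / (0.8290 × 5.5) = 256.2 N.
ΣF_y = 0: H_y = (28.4×10 + 176) − T sin 56° = 460 − 212.4 = 247.6 N.

|H_y| ≈ 248 N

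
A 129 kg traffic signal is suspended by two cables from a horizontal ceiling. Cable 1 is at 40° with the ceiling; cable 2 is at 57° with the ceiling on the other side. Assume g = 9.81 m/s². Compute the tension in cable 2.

Weight W = 129 × 9.81 = 1265 N acts straight down.
Horizontal: T_1 cos 40° = T_2 cos 57°  →  T_1 = 0.711 T_2.
Vertical: T_1 sin 40° + T_2 sin 57° = 1265.
Substituting the horizontal relation into the vertical equation gives 1.296 T_2 = 1265, so T_2 = 976.7 N.

T_2 ≈ 977 N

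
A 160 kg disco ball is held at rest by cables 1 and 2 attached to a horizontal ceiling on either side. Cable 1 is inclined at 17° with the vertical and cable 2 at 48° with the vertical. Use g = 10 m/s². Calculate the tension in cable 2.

T_2 ≈ 516 N

Angles from the horizontal: cable 1 is 90° − 17° = 73°, cable 2 is 90° − 48° = 42°.
Weight W = 160 × 10 = 1600 N acts straight down.
Horizontal: T_1 cos 73° = T_2 cos 42°  →  T_1 = 2.542 T_2.
Vertical: T_1 sin 73° + T_2 sin 42° = 1600.
Substituting the horizontal relation into the vertical equation gives 3.1 T_2 = 1600, so T_2 = 516.2 N.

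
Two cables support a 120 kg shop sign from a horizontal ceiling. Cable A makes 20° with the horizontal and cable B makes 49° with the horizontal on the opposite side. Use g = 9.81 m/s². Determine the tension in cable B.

T_B ≈ 1180 N

Weight W = 120 × 9.81 = 1177 N acts straight down.
Horizontal: T_A cos 20° = T_B cos 49°  →  T_A = 0.6982 T_B.
Vertical: T_A sin 20° + T_B sin 49° = 1177.
Substituting the horizontal relation into the vertical equation gives 0.9935 T_B = 1177, so T_B = 1185 N.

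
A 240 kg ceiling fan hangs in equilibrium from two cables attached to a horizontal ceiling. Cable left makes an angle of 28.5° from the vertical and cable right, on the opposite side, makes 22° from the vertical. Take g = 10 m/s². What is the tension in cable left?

Angles from the horizontal: cable left is 90° − 28.5° = 61.5°, cable right is 90° − 22° = 68°.
Weight W = 240 × 10 = 2400 N acts straight down.
Horizontal: T_left cos 61.5° = T_right cos 68°  →  T_right = 1.274 T_left.
Vertical: T_left sin 61.5° + T_right sin 68° = 2400.
Substituting the horizontal relation into the vertical equation gives 2.06 T_left = 2400, so T_left = 1165 N.

T_left ≈ 1170 N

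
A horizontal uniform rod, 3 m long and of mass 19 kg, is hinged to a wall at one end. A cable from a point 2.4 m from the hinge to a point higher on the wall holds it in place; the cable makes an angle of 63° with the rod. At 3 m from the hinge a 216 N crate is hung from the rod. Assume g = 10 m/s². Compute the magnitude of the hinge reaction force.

|H| ≈ 199 N

Take torques about the hinge: T sin 63° · 2.4 = 19×10×1.5 + 216×3 = 933 N·m.
So T = 933 / (0.8910 × 2.4) = 436.3 N.
ΣF_x = 0: H_x = T cos 63° = 198.08 N.
ΣF_y = 0: H_y = (19×10 + 216) − T sin 63° = 406 − 388.75 = 17.25 N.
|H| = √(H_x² + H_y²) = √((198.08)² + (17.25)²) = 198.83 N.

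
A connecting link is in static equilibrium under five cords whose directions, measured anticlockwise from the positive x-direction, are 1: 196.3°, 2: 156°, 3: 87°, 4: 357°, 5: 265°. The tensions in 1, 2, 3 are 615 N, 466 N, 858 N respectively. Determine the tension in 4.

T_4 ≈ 1040 N

Resolve: ΣF_x = 615 cos 196.3° + 466 cos 156° + 858 cos 87° + T_4 cos 357° + T_5 cos 265° = 0.
        ΣF_y = 615 sin 196.3° + 466 sin 156° + 858 sin 87° + T_4 sin 357° + T_5 sin 265° = 0.
The known terms sum to (-971.1, 873.8) N, so 0.9986 T_4 − 0.0872 T_5 = 971.1 and -0.0523 T_4 − 0.9962 T_5 = -873.8.
Solving simultaneously: T_4 = 1044 N, T_5 = 822.2 N.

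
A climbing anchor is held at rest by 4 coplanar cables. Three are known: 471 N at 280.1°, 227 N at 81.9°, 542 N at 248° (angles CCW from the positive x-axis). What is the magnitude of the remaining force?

F ≈ 747 N

Sum the known components: ΣF_x = -88.45 N, ΣF_y = -741.5 N.
For equilibrium the remaining force must supply (−ΣF_x, −ΣF_y) = (88.45, 741.5) N.
Magnitude = √((88.45)² + (741.5)²) = 746.8 N; direction = atan2(741.5, 88.45) = 83.2°.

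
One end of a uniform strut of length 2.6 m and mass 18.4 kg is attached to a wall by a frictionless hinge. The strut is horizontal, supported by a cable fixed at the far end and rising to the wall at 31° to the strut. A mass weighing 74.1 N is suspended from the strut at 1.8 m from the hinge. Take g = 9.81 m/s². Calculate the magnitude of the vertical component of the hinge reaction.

|H_y| ≈ 113 N

Take torques about the hinge: T sin 31° · 2.6 = 18.4×9.81×1.3 + 74.1×1.8 = 368.04 N·m.
So T = 368.04 / (0.5150 × 2.6) = 274.84 N.
ΣF_y = 0: H_y = (18.4×9.81 + 74.1) − T sin 31° = 254.6 − 141.55 = 113.05 N.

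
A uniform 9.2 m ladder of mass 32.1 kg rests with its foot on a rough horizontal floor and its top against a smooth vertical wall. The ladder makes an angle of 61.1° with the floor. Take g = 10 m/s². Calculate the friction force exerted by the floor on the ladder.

f ≈ 88.6 N

Torques about the foot: N_wall · 9.2 sin 61.1° = 32.1×10×4.6 cos 61.1° → N_wall = 88.601 N.
ΣF_x = 0: f_floor = N_wall = 88.601 N.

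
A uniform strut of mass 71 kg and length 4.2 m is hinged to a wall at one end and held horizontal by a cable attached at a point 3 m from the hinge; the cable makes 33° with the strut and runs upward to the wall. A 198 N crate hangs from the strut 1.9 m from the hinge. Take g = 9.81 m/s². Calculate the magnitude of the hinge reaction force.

|H| ≈ 985 N

Take torques about the hinge: T sin 33° · 3 = 71×9.81×2.1 + 198×1.9 = 1838.9 N·m.
So T = 1838.9 / (0.5446 × 3) = 1125.4 N.
ΣF_x = 0: H_x = T cos 33° = 943.87 N.
ΣF_y = 0: H_y = (71×9.81 + 198) − T sin 33° = 894.51 − 612.96 = 281.55 N.
|H| = √(H_x² + H_y²) = √((943.87)² + (281.55)²) = 984.97 N.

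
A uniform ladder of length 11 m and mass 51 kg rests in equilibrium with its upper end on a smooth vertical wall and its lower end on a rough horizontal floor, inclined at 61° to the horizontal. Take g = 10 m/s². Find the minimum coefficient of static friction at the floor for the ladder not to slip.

ΣF_y = 0: N_floor = 51×10 = 510 N.
Torques about the foot: N_wall · 11 sin 61° = 51×10×5.5 cos 61° → N_wall = 141.35 N.
ΣF_x = 0: f_floor = N_wall = 141.35 N.
μ_min = f_floor / N_floor = 141.35 / 510 = 0.2772.

μ_min ≈ 0.277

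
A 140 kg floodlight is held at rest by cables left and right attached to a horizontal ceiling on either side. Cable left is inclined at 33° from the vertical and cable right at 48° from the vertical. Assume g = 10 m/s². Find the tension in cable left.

Angles from the horizontal: cable left is 90° − 33° = 57°, cable right is 90° − 48° = 42°.
Weight W = 140 × 10 = 1400 N acts straight down.
Horizontal: T_left cos 57° = T_right cos 42°  →  T_right = 0.7329 T_left.
Vertical: T_left sin 57° + T_right sin 42° = 1400.
Substituting the horizontal relation into the vertical equation gives 1.329 T_left = 1400, so T_left = 1053 N.

T_left ≈ 1050 N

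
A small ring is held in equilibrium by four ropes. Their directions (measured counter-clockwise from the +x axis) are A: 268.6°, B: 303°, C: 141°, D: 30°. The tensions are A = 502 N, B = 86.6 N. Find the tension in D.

T_D ≈ 455 N

Resolve: ΣF_x = 502 cos 268.6° + 86.6 cos 303° + T_C cos 141° + T_D cos 30° = 0.
        ΣF_y = 502 sin 268.6° + 86.6 sin 303° + T_C sin 141° + T_D sin 30° = 0.
The known terms sum to (34.9, -574.5) N, so -0.7771 T_C + 0.8660 T_D = -34.9 and 0.6293 T_C + 0.5000 T_D = 574.5.
Solving simultaneously: T_C = 551.6 N, T_D = 454.7 N.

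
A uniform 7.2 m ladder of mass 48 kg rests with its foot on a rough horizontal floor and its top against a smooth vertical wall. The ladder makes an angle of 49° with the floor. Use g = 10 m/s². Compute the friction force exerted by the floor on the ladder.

Torques about the foot: N_wall · 7.2 sin 49° = 48×10×3.6 cos 49° → N_wall = 208.63 N.
ΣF_x = 0: f_floor = N_wall = 208.63 N.

f ≈ 209 N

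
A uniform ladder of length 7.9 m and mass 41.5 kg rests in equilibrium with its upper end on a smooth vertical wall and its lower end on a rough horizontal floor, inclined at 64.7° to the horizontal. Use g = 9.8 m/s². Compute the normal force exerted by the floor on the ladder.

ΣF_y = 0: N_floor = 41.5×9.8 = 406.7 N.

N_floor ≈ 407 N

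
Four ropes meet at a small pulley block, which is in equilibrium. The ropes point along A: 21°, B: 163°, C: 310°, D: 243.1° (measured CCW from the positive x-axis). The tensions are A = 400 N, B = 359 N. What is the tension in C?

Resolve: ΣF_x = 400 cos 21° + 359 cos 163° + T_C cos 310° + T_D cos 243.1° = 0.
        ΣF_y = 400 sin 21° + 359 sin 163° + T_C sin 310° + T_D sin 243.1° = 0.
The known terms sum to (30.12, 248.3) N, so 0.6428 T_C − 0.4524 T_D = -30.12 and -0.7660 T_C − 0.8918 T_D = -248.3.
Solving simultaneously: T_C = 92.93 N, T_D = 198.6 N.

T_C ≈ 92.9 N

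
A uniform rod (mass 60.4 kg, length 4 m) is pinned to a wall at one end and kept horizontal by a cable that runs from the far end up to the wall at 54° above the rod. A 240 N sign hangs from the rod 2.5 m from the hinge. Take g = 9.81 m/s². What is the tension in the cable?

T ≈ 552 N

Take torques about the hinge: T sin 54° · 4 = 60.4×9.81×2 + 240×2.5 = 1785 N·m.
So T = 1785 / (0.8090 × 4) = 551.61 N.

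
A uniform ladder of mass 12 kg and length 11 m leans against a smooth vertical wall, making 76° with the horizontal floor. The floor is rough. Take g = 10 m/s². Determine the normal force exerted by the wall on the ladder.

N_wall ≈ 15 N

Torques about the foot: N_wall · 11 sin 76° = 12×10×5.5 cos 76° → N_wall = 14.96 N.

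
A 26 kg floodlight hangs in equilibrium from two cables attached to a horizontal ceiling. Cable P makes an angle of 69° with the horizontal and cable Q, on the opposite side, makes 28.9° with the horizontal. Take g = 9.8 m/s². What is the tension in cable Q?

T_Q ≈ 92.2 N

Weight W = 26 × 9.8 = 254.8 N acts straight down.
Horizontal: T_P cos 69° = T_Q cos 28.9°  →  T_P = 2.443 T_Q.
Vertical: T_P sin 69° + T_Q sin 28.9° = 254.8.
Substituting the horizontal relation into the vertical equation gives 2.764 T_Q = 254.8, so T_Q = 92.19 N.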